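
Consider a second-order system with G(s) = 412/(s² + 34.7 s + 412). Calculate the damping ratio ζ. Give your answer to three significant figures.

ω_n = √412 = 20.3 rad/s; ζ = 34.7/(2·20.3) = 0.855.

ζ ≈ 0.855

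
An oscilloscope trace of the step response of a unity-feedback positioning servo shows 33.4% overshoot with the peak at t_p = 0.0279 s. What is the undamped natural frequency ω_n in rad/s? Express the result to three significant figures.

The overshoot fixes ζ = −ln(OS)/√(π²+ln²(OS)) = 0.330.
t_p = π/ω_d ⇒ ω_d = 113 rad/s; then ω_n = ω_d/√(1−ζ²) = 119 rad/s.

ω_n ≈ 119 rad/s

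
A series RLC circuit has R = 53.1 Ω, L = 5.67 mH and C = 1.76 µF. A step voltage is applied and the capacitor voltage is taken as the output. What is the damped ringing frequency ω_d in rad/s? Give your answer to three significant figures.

For a series RLC circuit (capacitor voltage as output), ω_n = 1/√(LC) = 1/√(5.67 mH · 1.76 µF) = 10000 rad/s.
ζ = (R/2)·√(C/L) = (53.1/2)·√(1.76 µF/5.67 mH) = 0.468.
The damped frequency ω_d = ω_n√(1−ζ²) = 8850 rad/s.

ω_d ≈ 8850 rad/s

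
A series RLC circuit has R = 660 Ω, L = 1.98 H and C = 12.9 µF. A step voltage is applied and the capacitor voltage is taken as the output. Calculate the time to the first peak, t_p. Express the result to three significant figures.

t_p ≈ 0.0295 s

For a series RLC circuit (capacitor voltage as output), ω_n = 1/√(LC) = 1/√(1.98 H · 12.9 µF) = 198 rad/s.
ζ = (R/2)·√(C/L) = (660/2)·√(12.9 µF/1.98 H) = 0.842.
ω_d = 198·√(1 − 0.842²) = 107 rad/s. t_p = π/ω_d = 0.0295 s.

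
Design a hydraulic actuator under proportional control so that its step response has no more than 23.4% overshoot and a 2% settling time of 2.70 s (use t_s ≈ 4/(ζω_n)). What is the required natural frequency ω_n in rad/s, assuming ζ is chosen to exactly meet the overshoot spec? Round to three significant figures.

Inverting the overshoot relation: ζ = |ln 0.234|/√(π² + ln²0.234) = 0.420.
From t_s ≈ 4/(ζω_n): ω_n = 4/(ζ·t_s) = 4/(0.420·2.70) = 3.53 rad/s.

ω_n ≈ 3.53 rad/s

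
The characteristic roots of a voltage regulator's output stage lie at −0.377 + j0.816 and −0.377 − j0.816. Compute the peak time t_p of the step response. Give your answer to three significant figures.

t_p = π/ω_d with ω_d = 0.816 (the imaginary part), so t_p = 3.85 s.

t_p ≈ 3.85 s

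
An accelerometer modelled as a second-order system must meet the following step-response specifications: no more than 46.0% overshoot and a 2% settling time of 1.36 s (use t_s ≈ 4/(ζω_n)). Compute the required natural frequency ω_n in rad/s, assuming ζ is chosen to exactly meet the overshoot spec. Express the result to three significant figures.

ω_n ≈ 12.3 rad/s

From %OS = 100·exp(−πζ/√(1−ζ²)), invert to get ζ = −ln(OS)/√(π² + ln²(OS)) with OS = 0.460.
−ln 0.460 = 0.7765, so ζ = 0.7765/√(π² + 0.6030) = 0.240.
From t_s ≈ 4/(ζω_n): ω_n = 4/(ζ·t_s) = 4/(0.240·1.36) = 12.3 rad/s.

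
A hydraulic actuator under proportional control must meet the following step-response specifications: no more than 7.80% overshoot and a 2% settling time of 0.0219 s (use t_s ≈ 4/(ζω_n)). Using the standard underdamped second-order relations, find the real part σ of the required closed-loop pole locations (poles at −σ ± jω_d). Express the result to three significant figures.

σ ≈ 183

The settling-time spec alone fixes σ = ζω_n = 4/t_s = 4/0.0219 = 183.
(Overshoot then fixes ζ = 0.630 and hence ω_d = σ·√(1−ζ²)/ζ = 225 rad/s.)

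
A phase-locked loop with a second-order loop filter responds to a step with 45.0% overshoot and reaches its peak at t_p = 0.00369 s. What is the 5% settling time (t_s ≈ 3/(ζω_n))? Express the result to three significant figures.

t_s ≈ 0.0139 s

From the overshoot, ζ = −ln(OS)/√(π²+ln²(OS)) = 0.246.
t_p = π/ω_d ⇒ ω_d = 851 rad/s; then ω_n = ω_d/√(1−ζ²) = 878 rad/s.
t_s ≈ 3/(ζω_n) = 3/(0.246·878) = 0.0139 s.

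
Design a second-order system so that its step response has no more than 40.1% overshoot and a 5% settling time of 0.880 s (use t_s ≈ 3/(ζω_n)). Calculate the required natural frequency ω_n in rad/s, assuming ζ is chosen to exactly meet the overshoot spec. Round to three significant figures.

From %OS = 100·exp(−πζ/√(1−ζ²)), invert to get ζ = −ln(OS)/√(π² + ln²(OS)) with OS = 0.401.
−ln 0.401 = 0.9138, so ζ = 0.9138/√(π² + 0.8350) = 0.279.
From t_s ≈ 3/(ζω_n): ω_n = 3/(ζ·t_s) = 3/(0.279·0.880) = 12.2 rad/s.

ω_n ≈ 12.2 rad/s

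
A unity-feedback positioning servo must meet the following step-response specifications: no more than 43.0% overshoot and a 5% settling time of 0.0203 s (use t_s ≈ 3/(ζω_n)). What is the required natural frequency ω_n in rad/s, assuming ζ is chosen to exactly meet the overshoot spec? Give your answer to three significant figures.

Inverting the overshoot relation: ζ = |ln 0.430|/√(π² + ln²0.430) = 0.259.
From t_s ≈ 3/(ζω_n): ω_n = 3/(ζ·t_s) = 3/(0.259·0.0203) = 570 rad/s.

ω_n ≈ 570 rad/s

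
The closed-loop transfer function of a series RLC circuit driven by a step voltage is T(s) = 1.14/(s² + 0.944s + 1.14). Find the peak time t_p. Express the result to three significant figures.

t_p ≈ 3.28 s

Comparing the denominator to s² + 2ζω_n s + ω_n²: ω_n = √1.14 = 1.07 rad/s, and 2ζω_n = 0.944 so ζ = 0.944/(2·1.07) = 0.442.
ω_d = 1.07·√(1 − 0.442²) = 0.958 rad/s. Then t_p = π/ω_d = 3.28 s.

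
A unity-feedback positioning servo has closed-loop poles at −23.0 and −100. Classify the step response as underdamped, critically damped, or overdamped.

overdamped

Since the poles are distinct, negative and real, the response is overdamped.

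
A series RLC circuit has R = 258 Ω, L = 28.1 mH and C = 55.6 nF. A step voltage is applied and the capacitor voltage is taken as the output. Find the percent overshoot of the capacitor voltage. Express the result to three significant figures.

%OS ≈ 56.0%

For a series RLC circuit (capacitor voltage as output), ω_n = 1/√(LC) = 1/√(28.1 mH · 55.6 nF) = 25300 rad/s.
ζ = (R/2)·√(C/L) = (258/2)·√(55.6 nF/28.1 mH) = 0.181.
%OS = 100 e^{−πζ/√(1−ζ²)} with ζ = 0.181 gives 56.0%.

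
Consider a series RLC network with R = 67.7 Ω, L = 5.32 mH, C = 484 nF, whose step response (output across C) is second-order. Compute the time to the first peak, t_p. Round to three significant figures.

t_p ≈ 0.000168 s

For a series RLC circuit (capacitor voltage as output), ω_n = 1/√(LC) = 1/√(5.32 mH · 484 nF) = 19700 rad/s.
ζ = (R/2)·√(C/L) = (67.7/2)·√(484 nF/5.32 mH) = 0.323.
ω_d = 19700·√(1 − 0.323²) = 18700 rad/s. t_p = π/ω_d = 0.000168 s.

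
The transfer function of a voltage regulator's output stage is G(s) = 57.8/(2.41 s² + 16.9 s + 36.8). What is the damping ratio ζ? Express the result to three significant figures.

Dividing through by 2.41: denominator becomes s² + 7.012 s + 15.27.
So ω_n = √15.27 = 3.91 rad/s and ζ = 7.012/(2·3.91) = 0.897.

ζ ≈ 0.897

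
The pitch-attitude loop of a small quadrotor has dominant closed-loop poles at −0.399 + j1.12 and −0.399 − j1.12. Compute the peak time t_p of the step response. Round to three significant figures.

t_p ≈ 2.80 s

t_p = π/ω_d with ω_d = 1.12 (the imaginary part), so t_p = 2.80 s.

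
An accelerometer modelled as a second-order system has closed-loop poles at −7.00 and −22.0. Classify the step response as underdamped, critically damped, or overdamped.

Since the poles are distinct, negative and real, the response is overdamped.

overdamped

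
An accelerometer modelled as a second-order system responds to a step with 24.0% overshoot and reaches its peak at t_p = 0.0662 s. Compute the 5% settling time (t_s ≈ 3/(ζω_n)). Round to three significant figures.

t_s ≈ 0.139 s

ζ from %OS: ζ = |ln 0.240|/√(π²+ln²0.240) = 0.414.
From t_p = π/ω_d, ω_d = π/0.0662 = 47.5 rad/s, so ω_n = ω_d/√(1−ζ²) = 52.1 rad/s.
t_s ≈ 3/(ζω_n) = 3/(0.414·52.1) = 0.139 s.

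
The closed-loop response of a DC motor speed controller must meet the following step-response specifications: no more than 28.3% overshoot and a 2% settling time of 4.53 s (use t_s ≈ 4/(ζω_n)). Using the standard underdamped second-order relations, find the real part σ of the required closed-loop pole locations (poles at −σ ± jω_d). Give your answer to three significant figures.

The settling-time spec alone fixes σ = ζω_n = 4/t_s = 4/4.53 = 0.883.
(Overshoot then fixes ζ = 0.373 and hence ω_d = σ·√(1−ζ²)/ζ = 2.20 rad/s.)

σ ≈ 0.883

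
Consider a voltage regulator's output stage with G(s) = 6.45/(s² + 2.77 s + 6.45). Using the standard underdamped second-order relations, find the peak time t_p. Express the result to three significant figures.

Comparing the denominator to s² + 2ζω_n s + ω_n²: ω_n = √6.45 = 2.54 rad/s, and 2ζω_n = 2.77 so ζ = 2.77/(2·2.54) = 0.545.
ω_d = 2.54·√(1 − 0.545²) = 2.13 rad/s. Then t_p = π/ω_d = 1.48 s.

t_p ≈ 1.48 s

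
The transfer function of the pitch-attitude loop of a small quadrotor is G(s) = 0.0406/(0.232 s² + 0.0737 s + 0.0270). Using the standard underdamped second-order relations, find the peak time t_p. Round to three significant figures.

t_p ≈ 10.4 s

Dividing through by 0.232: denominator becomes s² + 0.3177 s + 0.1164.
So ω_n = √0.1164 = 0.341 rad/s and ζ = 0.3177/(2·0.341) = 0.466.
The damped frequency ω_d = ω_n√(1−ζ²) = 0.302 rad/s. t_p = π/ω_d = 10.4 s.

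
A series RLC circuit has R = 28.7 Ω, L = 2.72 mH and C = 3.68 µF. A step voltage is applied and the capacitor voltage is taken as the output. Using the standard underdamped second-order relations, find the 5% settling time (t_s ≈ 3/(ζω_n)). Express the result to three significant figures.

t_s ≈ 0.000569 s

For a series RLC circuit (capacitor voltage as output), ω_n = 1/√(LC) = 1/√(2.72 mH · 3.68 µF) = 10000 rad/s.
ζ = (R/2)·√(C/L) = (28.7/2)·√(3.68 µF/2.72 mH) = 0.528.
t_s ≈ 3/(ζω_n) = 0.000569 s.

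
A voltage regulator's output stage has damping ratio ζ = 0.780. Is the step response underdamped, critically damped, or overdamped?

Since ζ = 0.780 < 1, the system is underdamped.

underdamped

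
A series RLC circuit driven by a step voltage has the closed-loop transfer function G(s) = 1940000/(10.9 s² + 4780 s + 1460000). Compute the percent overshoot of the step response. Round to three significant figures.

%OS ≈ 9.53%

Dividing through by 10.9: denominator becomes s² + 438.5 s + 133900.
So ω_n = √133900 = 366 rad/s and ζ = 438.5/(2·366) = 0.599.
%OS = 100 e^{−πζ/√(1−ζ²)} with ζ = 0.599 gives 9.53%.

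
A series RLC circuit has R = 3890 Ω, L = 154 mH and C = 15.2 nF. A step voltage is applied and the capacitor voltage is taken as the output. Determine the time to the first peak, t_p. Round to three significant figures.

t_p ≈ 0.000192 s

For a series RLC circuit (capacitor voltage as output), ω_n = 1/√(LC) = 1/√(154 mH · 15.2 nF) = 20700 rad/s.
ζ = (R/2)·√(C/L) = (3890/2)·√(15.2 nF/154 mH) = 0.611.
ω_d = 20700·√(1 − 0.611²) = 16400 rad/s. t_p = π/ω_d = 0.000192 s.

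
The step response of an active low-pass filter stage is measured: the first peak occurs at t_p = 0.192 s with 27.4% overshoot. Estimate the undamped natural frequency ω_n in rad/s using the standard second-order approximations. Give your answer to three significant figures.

ω_n ≈ 17.7 rad/s

ζ from %OS: ζ = |ln 0.274|/√(π²+ln²0.274) = 0.381.
t_p = π/ω_d ⇒ ω_d = 16.4 rad/s; then ω_n = ω_d/√(1−ζ²) = 17.7 rad/s.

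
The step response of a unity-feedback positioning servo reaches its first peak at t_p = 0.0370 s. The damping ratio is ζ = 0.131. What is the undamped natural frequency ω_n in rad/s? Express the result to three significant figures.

Peak time t_p = π/ω_d, so ω_d = π/t_p = π/0.0370 = 84.9 rad/s.
ω_n = ω_d/√(1−ζ²) = 84.9/√0.983 = 85.6 rad/s.

ω_n ≈ 85.6 rad/s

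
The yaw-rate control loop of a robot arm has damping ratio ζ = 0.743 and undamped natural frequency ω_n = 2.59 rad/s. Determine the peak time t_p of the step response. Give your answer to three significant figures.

t_p ≈ 1.81 s

The damped frequency is ω_d = ω_n√(1−ζ²) = 2.59·√(1−0.552) = 1.73 rad/s.
Peak time t_p = π/ω_d = π/1.73 = 1.81 s.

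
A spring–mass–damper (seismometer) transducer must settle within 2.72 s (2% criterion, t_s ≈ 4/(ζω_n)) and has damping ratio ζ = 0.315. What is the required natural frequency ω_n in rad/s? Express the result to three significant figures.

ω_n ≈ 4.67 rad/s

Rearranging t_s ≈ 4/(ζω_n) gives ω_n = 4/(ζ·t_s) = 4/(0.315 × 2.72) = 4.67 rad/s.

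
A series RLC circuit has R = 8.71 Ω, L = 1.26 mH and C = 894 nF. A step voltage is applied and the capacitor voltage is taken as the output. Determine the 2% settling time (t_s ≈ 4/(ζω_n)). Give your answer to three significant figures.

For a series RLC circuit (capacitor voltage as output), ω_n = 1/√(LC) = 1/√(1.26 mH · 894 nF) = 29800 rad/s.
ζ = (R/2)·√(C/L) = (8.71/2)·√(894 nF/1.26 mH) = 0.116.
t_s ≈ 4/(ζω_n) = 0.00116 s.

t_s ≈ 0.00116 s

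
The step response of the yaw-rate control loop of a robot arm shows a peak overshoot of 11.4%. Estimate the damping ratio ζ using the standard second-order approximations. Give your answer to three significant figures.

ζ ≈ 0.569

ζ = −ln(OS)/√(π² + (ln OS)²). With OS = 0.114, ln OS = −2.172 and ζ = 2.172/3.819 = 0.569.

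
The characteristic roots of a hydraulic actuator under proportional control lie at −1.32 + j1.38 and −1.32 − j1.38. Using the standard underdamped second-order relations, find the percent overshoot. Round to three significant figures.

%OS ≈ 4.95%

|pole| = ω_n = √(1.32² + 1.38²) = 1.91 rad/s; ζ = cos θ = σ/ω_n = 0.691.
Overshoot: exp(−π·0.691/√(1−0.691²)) = 0.0495, i.e. 4.95%.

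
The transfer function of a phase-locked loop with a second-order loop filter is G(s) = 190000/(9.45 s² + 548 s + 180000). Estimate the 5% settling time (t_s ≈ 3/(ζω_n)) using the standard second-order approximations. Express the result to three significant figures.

t_s ≈ 0.103 s

Dividing through by 9.45: denominator becomes s² + 57.99 s + 19050.
So ω_n = √19050 = 138 rad/s and ζ = 57.99/(2·138) = 0.210.
t_s ≈ 3/(ζω_n) = 0.103 s.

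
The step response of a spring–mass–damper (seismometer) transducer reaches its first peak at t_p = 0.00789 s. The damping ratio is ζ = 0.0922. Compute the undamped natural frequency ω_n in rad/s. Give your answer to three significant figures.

ω_n ≈ 400 rad/s

Peak time t_p = π/ω_d, so ω_d = π/t_p = π/0.00789 = 398 rad/s.
ω_n = ω_d/√(1−ζ²) = 398/√0.991 = 400 rad/s.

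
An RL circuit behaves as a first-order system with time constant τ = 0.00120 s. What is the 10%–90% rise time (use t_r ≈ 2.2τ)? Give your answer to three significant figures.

t_r ≈ 0.00264 s

t_r ≈ 2.2τ = 0.00264 s.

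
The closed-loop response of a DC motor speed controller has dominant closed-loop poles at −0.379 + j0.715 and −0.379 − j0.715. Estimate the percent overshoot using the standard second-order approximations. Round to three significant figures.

%OS ≈ 18.9%

With σ = 0.379, ω_d = 0.715: ω_n = √(σ²+ω_d²) = 0.809 rad/s, ζ = σ/ω_n = 0.468.
%OS = 100·exp(−πζ/√(1−ζ²)) = 18.9%.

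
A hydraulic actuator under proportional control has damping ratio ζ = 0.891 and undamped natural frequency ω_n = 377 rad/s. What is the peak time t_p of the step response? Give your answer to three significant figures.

t_p ≈ 0.0184 s

The damped frequency is ω_d = ω_n√(1−ζ²) = 377·√(1−0.794) = 171 rad/s.
Peak time t_p = π/ω_d = π/171 = 0.0184 s.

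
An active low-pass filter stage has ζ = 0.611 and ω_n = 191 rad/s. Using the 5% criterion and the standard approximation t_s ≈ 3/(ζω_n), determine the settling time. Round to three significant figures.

t_s ≈ 0.0257 s

t_s ≈ 3/(ζω_n) = 3/(0.611 × 191) = 0.0257 s.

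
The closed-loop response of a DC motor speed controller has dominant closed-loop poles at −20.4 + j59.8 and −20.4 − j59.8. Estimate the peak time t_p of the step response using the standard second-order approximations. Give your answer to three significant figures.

t_p ≈ 0.0525 s

t_p = π/ω_d with ω_d = 59.8 (the imaginary part), so t_p = 0.0525 s.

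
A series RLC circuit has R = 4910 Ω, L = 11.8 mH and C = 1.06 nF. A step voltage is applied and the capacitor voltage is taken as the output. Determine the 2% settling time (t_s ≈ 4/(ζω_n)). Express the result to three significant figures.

For a series RLC circuit (capacitor voltage as output), ω_n = 1/√(LC) = 1/√(11.8 mH · 1.06 nF) = 283000 rad/s.
ζ = (R/2)·√(C/L) = (4910/2)·√(1.06 nF/11.8 mH) = 0.736.
t_s ≈ 4/(ζω_n) = 0.0000192 s.

t_s ≈ 0.0000192 s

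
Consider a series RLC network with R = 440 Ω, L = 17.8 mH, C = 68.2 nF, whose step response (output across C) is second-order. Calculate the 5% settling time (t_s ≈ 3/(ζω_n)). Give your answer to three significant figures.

For a series RLC circuit (capacitor voltage as output), ω_n = 1/√(LC) = 1/√(17.8 mH · 68.2 nF) = 28700 rad/s.
ζ = (R/2)·√(C/L) = (440/2)·√(68.2 nF/17.8 mH) = 0.431.
t_s ≈ 3/(ζω_n) = 0.000243 s.

t_s ≈ 0.000243 s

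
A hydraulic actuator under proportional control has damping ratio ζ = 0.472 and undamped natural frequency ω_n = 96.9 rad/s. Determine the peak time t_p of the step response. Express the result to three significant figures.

The damped frequency is ω_d = ω_n√(1−ζ²) = 96.9·√(1−0.223) = 85.4 rad/s.
Peak time t_p = π/ω_d = π/85.4 = 0.0368 s.

t_p ≈ 0.0368 s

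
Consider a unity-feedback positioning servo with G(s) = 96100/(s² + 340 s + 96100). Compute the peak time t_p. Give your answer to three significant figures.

Comparing the denominator to s² + 2ζω_n s + ω_n²: ω_n = √96100 = 310 rad/s, and 2ζω_n = 340 so ζ = 340/(2·310) = 0.548.
ω_d = 310·√(1 − 0.548²) = 259 rad/s. Then t_p = π/ω_d = 0.0121 s.

t_p ≈ 0.0121 s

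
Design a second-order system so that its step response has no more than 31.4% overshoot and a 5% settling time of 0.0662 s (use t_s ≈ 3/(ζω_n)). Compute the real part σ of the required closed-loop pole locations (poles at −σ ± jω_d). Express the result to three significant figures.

σ ≈ 45.3

The settling-time spec alone fixes σ = ζω_n = 3/t_s = 3/0.0662 = 45.3.
(Overshoot then fixes ζ = 0.346 and hence ω_d = σ·√(1−ζ²)/ζ = 123 rad/s.)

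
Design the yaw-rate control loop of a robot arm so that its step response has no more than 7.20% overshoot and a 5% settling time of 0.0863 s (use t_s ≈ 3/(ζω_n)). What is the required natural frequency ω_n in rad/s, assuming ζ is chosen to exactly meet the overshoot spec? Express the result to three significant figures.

ω_n ≈ 54.1 rad/s

From %OS = 100·exp(−πζ/√(1−ζ²)), invert to get ζ = −ln(OS)/√(π² + ln²(OS)) with OS = 0.0720.
−ln 0.0720 = 2.631, so ζ = 2.631/√(π² + 6.923) = 0.642.
From t_s ≈ 3/(ζω_n): ω_n = 3/(ζ·t_s) = 3/(0.642·0.0863) = 54.1 rad/s.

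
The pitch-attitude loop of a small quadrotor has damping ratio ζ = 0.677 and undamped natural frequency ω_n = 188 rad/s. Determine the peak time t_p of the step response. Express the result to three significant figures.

The damped frequency is ω_d = ω_n√(1−ζ²) = 188·√(1−0.458) = 138 rad/s.
Peak time t_p = π/ω_d = π/138 = 0.0227 s.

t_p ≈ 0.0227 s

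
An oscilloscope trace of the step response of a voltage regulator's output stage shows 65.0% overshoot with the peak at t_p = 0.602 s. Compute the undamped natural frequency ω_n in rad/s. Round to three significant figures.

From the overshoot, ζ = −ln(OS)/√(π²+ln²(OS)) = 0.136.
t_p = π/ω_d ⇒ ω_d = 5.22 rad/s; then ω_n = ω_d/√(1−ζ²) = 5.27 rad/s.

ω_n ≈ 5.27 rad/s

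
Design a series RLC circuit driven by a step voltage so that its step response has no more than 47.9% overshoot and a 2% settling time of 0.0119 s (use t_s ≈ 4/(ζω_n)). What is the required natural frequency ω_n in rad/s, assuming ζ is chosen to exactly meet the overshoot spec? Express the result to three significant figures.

Inverting the overshoot relation: ζ = |ln 0.479|/√(π² + ln²0.479) = 0.228.
From t_s ≈ 4/(ζω_n): ω_n = 4/(ζ·t_s) = 4/(0.228·0.0119) = 1470 rad/s.

ω_n ≈ 1470 rad/s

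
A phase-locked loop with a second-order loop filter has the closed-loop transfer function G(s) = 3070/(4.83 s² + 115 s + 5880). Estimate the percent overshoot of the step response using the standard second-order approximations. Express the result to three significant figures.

Dividing through by 4.83: denominator becomes s² + 23.81 s + 1217.
So ω_n = √1217 = 34.9 rad/s and ζ = 23.81/(2·34.9) = 0.341.
%OS = 100·exp(−πζ/√(1−ζ²)) = 32.0%.

%OS ≈ 32.0%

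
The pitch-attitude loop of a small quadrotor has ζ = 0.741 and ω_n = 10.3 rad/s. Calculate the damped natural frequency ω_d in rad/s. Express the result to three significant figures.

ω_d = ω_n√(1−ζ²) = 10.3·√0.451 = 6.92 rad/s.

ω_d ≈ 6.92 rad/s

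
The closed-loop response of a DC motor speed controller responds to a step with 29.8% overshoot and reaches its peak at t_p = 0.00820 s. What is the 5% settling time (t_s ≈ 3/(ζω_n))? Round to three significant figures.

t_s ≈ 0.0203 s

From the overshoot, ζ = −ln(OS)/√(π²+ln²(OS)) = 0.360.
t_p = π/ω_d ⇒ ω_d = 383 rad/s; then ω_n = ω_d/√(1−ζ²) = 411 rad/s.
t_s ≈ 3/(ζω_n) = 3/(0.360·411) = 0.0203 s.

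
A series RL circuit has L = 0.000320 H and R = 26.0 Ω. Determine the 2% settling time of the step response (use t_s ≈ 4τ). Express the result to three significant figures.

τ = L/R = 0.000320/26.0 = 0.0000123 s.
t_s ≈ 4τ = 0.0000492 s.

t_s ≈ 0.0000492 s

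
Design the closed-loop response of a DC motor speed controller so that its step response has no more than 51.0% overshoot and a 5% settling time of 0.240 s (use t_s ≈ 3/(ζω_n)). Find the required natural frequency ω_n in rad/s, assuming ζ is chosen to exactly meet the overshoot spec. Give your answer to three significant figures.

Inverting the overshoot relation: ζ = |ln 0.510|/√(π² + ln²0.510) = 0.210.
From t_s ≈ 3/(ζω_n): ω_n = 3/(ζ·t_s) = 3/(0.210·0.240) = 59.6 rad/s.

ω_n ≈ 59.6 rad/s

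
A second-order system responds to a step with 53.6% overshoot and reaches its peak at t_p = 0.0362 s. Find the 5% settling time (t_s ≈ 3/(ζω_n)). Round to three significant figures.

t_s ≈ 0.174 s

ζ from %OS: ζ = |ln 0.536|/√(π²+ln²0.536) = 0.195.
t_p = π/ω_d ⇒ ω_d = 86.8 rad/s; then ω_n = ω_d/√(1−ζ²) = 88.5 rad/s.
t_s ≈ 3/(ζω_n) = 3/(0.195·88.5) = 0.174 s.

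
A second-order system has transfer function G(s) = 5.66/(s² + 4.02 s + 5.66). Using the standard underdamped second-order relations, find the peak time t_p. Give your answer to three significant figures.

t_p ≈ 2.47 s

Comparing the denominator to s² + 2ζω_n s + ω_n²: ω_n = √5.66 = 2.38 rad/s, and 2ζω_n = 4.02 so ζ = 4.02/(2·2.38) = 0.845.
The damped frequency ω_d = ω_n√(1−ζ²) = 1.27 rad/s. Then t_p = π/ω_d = 2.47 s.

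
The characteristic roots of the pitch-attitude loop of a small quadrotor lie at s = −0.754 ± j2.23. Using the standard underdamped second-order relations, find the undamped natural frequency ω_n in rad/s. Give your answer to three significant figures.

|pole| = ω_n = √(0.754² + 2.23²) = 2.35 rad/s; ζ = cos θ = σ/ω_n = 0.320.

ω_n ≈ 2.35 rad/s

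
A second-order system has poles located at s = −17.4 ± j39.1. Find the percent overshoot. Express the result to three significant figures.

With σ = 17.4, ω_d = 39.1: ω_n = √(σ²+ω_d²) = 42.8 rad/s, ζ = σ/ω_n = 0.407.
%OS = 100 e^{−πζ/√(1−ζ²)} with ζ = 0.407 gives 24.7%.

%OS ≈ 24.7%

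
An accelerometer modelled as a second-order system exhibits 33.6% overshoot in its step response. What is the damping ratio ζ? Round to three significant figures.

ζ ≈ 0.328

Inverting the overshoot relation: ζ = |ln 0.336|/√(π² + ln²0.336) = 0.328.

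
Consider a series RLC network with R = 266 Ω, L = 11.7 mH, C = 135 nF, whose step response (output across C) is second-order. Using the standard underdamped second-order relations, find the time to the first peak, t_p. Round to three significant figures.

t_p ≈ 0.000140 s

For a series RLC circuit (capacitor voltage as output), ω_n = 1/√(LC) = 1/√(11.7 mH · 135 nF) = 25200 rad/s.
ζ = (R/2)·√(C/L) = (266/2)·√(135 nF/11.7 mH) = 0.452.
ω_d = ω_n√(1−ζ²) = 22400 rad/s. t_p = π/ω_d = 0.000140 s.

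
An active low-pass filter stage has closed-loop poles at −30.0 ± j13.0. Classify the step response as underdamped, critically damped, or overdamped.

Since the poles form a complex-conjugate pair with nonzero imaginary part, the response is underdamped.

underdamped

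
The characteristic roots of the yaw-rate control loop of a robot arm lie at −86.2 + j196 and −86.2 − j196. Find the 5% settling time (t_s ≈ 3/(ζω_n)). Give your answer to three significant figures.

For poles at −σ ± jω_d, ζω_n = σ = 86.2, so t_s ≈ 3/σ = 0.0348 s.

t_s ≈ 0.0348 s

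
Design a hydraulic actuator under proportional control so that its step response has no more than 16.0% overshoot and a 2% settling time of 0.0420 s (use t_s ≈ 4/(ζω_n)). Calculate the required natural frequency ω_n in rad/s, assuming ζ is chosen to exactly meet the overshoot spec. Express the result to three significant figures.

ζ = −ln(OS)/√(π² + (ln OS)²). With OS = 0.160, ln OS = −1.833 and ζ = 1.833/3.637 = 0.504.
Then ω_n = 4/(ζ t_s) = 4/(0.504 × 0.0420) = 189 rad/s.

ω_n ≈ 189 rad/s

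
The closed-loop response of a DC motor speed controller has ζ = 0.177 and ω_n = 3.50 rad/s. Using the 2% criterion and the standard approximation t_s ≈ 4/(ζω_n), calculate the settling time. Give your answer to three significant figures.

t_s ≈ 6.46 s

t_s ≈ 4/(ζω_n) = 4/(0.177 × 3.50) = 6.46 s.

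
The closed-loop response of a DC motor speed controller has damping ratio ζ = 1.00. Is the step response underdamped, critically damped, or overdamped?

critically damped

Since ζ = 1, the system is critically damped.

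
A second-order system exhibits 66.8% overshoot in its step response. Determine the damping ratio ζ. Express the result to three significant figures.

ζ ≈ 0.127

Inverting the overshoot relation: ζ = |ln 0.668|/√(π² + ln²0.668) = 0.127.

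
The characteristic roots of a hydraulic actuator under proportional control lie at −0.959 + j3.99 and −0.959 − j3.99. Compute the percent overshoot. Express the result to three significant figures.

%OS ≈ 47.0%

|pole| = ω_n = √(0.959² + 3.99²) = 4.10 rad/s; ζ = cos θ = σ/ω_n = 0.234.
Overshoot: exp(−π·0.234/√(1−0.234²)) = 0.470, i.e. 47.0%.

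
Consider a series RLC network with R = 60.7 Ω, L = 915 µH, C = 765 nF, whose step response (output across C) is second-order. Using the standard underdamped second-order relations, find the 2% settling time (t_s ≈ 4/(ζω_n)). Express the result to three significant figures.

t_s ≈ 0.000121 s

For a series RLC circuit (capacitor voltage as output), ω_n = 1/√(LC) = 1/√(915 µH · 765 nF) = 37800 rad/s.
ζ = (R/2)·√(C/L) = (60.7/2)·√(765 nF/915 µH) = 0.878.
t_s ≈ 4/(ζω_n) = 0.000121 s.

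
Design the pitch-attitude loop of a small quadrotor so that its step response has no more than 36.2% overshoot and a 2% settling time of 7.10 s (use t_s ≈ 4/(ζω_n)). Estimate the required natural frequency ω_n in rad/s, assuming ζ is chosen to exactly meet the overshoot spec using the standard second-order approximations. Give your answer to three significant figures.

ω_n ≈ 1.83 rad/s

From %OS = 100·exp(−πζ/√(1−ζ²)), invert to get ζ = −ln(OS)/√(π² + ln²(OS)) with OS = 0.362.
−ln 0.362 = 1.016, so ζ = 1.016/√(π² + 1.032) = 0.308.
From t_s ≈ 4/(ζω_n): ω_n = 4/(ζ·t_s) = 4/(0.308·7.10) = 1.83 rad/s.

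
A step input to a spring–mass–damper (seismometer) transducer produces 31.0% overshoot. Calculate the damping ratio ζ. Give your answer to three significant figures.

ζ ≈ 0.349

ζ = −ln(OS)/√(π² + (ln OS)²). With OS = 0.310, ln OS = −1.171 and ζ = 1.171/3.353 = 0.349.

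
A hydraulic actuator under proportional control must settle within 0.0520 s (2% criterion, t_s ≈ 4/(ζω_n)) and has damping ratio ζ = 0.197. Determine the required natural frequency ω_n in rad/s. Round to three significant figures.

ω_n ≈ 390 rad/s

Rearranging t_s ≈ 4/(ζω_n) gives ω_n = 4/(ζ·t_s) = 4/(0.197 × 0.0520) = 390 rad/s.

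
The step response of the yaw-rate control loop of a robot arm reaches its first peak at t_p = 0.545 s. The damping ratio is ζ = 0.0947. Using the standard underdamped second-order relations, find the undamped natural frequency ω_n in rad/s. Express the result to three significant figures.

Peak time t_p = π/ω_d, so ω_d = π/t_p = π/0.545 = 5.76 rad/s.
ω_n = ω_d/√(1−ζ²) = 5.76/√0.991 = 5.79 rad/s.

ω_n ≈ 5.79 rad/s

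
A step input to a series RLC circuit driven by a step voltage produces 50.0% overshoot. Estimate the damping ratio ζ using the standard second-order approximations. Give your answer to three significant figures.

ζ = −ln(OS)/√(π² + (ln OS)²). With OS = 0.500, ln OS = −0.6931 and ζ = 0.6931/3.217 = 0.215.

ζ ≈ 0.215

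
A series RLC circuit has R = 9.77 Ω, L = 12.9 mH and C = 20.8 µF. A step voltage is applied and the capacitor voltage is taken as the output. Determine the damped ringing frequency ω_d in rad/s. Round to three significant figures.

For a series RLC circuit (capacitor voltage as output), ω_n = 1/√(LC) = 1/√(12.9 mH · 20.8 µF) = 1930 rad/s.
ζ = (R/2)·√(C/L) = (9.77/2)·√(20.8 µF/12.9 mH) = 0.196.
ω_d = ω_n√(1−ζ²) = 1890 rad/s.

ω_d ≈ 1890 rad/s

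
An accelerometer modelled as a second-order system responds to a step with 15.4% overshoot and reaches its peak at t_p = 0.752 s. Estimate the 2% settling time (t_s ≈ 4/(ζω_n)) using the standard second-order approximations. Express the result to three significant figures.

The overshoot fixes ζ = −ln(OS)/√(π²+ln²(OS)) = 0.512.
From t_p = π/ω_d, ω_d = π/0.752 = 4.18 rad/s, so ω_n = ω_d/√(1−ζ²) = 4.86 rad/s.
t_s ≈ 4/(ζω_n) = 4/(0.512·4.86) = 1.61 s.

t_s ≈ 1.61 s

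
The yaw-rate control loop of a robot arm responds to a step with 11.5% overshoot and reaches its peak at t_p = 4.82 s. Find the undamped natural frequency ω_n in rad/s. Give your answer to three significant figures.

ω_n ≈ 0.791 rad/s

The overshoot fixes ζ = −ln(OS)/√(π²+ln²(OS)) = 0.567.
t_p = π/ω_d ⇒ ω_d = 0.652 rad/s; then ω_n = ω_d/√(1−ζ²) = 0.791 rad/s.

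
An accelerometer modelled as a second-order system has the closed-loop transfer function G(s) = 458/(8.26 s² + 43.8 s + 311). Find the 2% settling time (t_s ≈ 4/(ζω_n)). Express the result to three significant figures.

t_s ≈ 1.51 s

Dividing through by 8.26: denominator becomes s² + 5.303 s + 37.65.
So ω_n = √37.65 = 6.14 rad/s and ζ = 5.303/(2·6.14) = 0.432.
t_s ≈ 4/(ζω_n) = 1.51 s.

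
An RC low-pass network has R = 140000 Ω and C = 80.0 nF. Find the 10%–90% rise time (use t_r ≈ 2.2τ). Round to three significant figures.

τ = RC = 140000 × 80.0 nF = 0.0112 s.
t_r ≈ 2.2τ = 0.0246 s.

t_r ≈ 0.0246 s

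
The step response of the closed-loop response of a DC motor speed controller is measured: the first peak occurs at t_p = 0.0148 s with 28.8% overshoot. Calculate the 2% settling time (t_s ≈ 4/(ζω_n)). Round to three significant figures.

t_s ≈ 0.0476 s

ζ from %OS: ζ = |ln 0.288|/√(π²+ln²0.288) = 0.368.
From t_p = π/ω_d, ω_d = π/0.0148 = 212 rad/s, so ω_n = ω_d/√(1−ζ²) = 228 rad/s.
t_s ≈ 4/(ζω_n) = 4/(0.368·228) = 0.0476 s.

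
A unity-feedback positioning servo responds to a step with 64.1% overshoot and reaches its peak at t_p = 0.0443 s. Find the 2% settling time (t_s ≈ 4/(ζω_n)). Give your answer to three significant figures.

From the overshoot, ζ = −ln(OS)/√(π²+ln²(OS)) = 0.140.
From t_p = π/ω_d, ω_d = π/0.0443 = 70.9 rad/s, so ω_n = ω_d/√(1−ζ²) = 71.6 rad/s.
t_s ≈ 4/(ζω_n) = 4/(0.140·71.6) = 0.398 s.

t_s ≈ 0.398 s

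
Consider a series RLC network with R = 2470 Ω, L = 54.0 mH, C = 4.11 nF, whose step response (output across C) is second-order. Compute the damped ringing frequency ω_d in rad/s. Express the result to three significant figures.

For a series RLC circuit (capacitor voltage as output), ω_n = 1/√(LC) = 1/√(54.0 mH · 4.11 nF) = 67100 rad/s.
ζ = (R/2)·√(C/L) = (2470/2)·√(4.11 nF/54.0 mH) = 0.341.
ω_d = ω_n√(1−ζ²) = 63100 rad/s.

ω_d ≈ 63100 rad/s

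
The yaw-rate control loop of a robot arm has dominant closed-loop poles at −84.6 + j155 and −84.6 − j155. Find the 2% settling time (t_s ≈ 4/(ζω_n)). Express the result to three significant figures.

For poles at −σ ± jω_d, ζω_n = σ = 84.6, so t_s ≈ 4/σ = 0.0473 s.

t_s ≈ 0.0473 s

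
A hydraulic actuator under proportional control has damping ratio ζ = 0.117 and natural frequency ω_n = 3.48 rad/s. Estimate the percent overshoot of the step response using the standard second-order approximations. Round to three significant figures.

%OS ≈ 69.1%

For an underdamped second-order system, %OS = 100·exp(−πζ/√(1−ζ²)).
πζ/√(1−ζ²) = π·0.117/√(1−0.0137) = 0.3701, so %OS = 100·e^(−0.3701) = 69.1%.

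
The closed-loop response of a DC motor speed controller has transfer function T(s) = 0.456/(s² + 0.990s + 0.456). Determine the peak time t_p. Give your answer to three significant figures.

ω_n = √0.456 = 0.675 rad/s; ζ = 0.990/(2·0.675) = 0.733.
The damped frequency ω_d = ω_n√(1−ζ²) = 0.459 rad/s. Then t_p = π/ω_d = 6.84 s.

t_p ≈ 6.84 s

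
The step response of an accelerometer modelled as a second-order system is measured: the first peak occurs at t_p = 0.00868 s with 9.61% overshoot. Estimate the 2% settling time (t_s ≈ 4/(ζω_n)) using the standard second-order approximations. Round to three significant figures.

From the overshoot, ζ = −ln(OS)/√(π²+ln²(OS)) = 0.598.
From t_p = π/ω_d, ω_d = π/0.00868 = 362 rad/s, so ω_n = ω_d/√(1−ζ²) = 451 rad/s.
t_s ≈ 4/(ζω_n) = 4/(0.598·451) = 0.0148 s.

t_s ≈ 0.0148 s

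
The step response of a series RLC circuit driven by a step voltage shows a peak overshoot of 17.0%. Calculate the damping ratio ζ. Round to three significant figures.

ζ ≈ 0.491

Inverting the overshoot relation: ζ = |ln 0.170|/√(π² + ln²0.170) = 0.491.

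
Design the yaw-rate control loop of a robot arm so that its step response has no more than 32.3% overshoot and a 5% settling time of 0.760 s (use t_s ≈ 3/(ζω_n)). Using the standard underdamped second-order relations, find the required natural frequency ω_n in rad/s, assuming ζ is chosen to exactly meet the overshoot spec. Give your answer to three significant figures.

ω_n ≈ 11.7 rad/s

ζ = −ln(OS)/√(π² + (ln OS)²). With OS = 0.323, ln OS = −1.130 and ζ = 1.130/3.339 = 0.338.
Then ω_n = 3/(ζ t_s) = 3/(0.338 × 0.760) = 11.7 rad/s.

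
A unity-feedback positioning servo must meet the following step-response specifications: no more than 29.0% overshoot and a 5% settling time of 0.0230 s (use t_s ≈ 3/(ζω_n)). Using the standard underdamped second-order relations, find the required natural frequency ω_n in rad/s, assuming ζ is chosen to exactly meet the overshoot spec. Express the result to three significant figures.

From %OS = 100·exp(−πζ/√(1−ζ²)), invert to get ζ = −ln(OS)/√(π² + ln²(OS)) with OS = 0.290.
−ln 0.290 = 1.238, so ζ = 1.238/√(π² + 1.532) = 0.367.
Then ω_n = 3/(ζ t_s) = 3/(0.367 × 0.0230) = 356 rad/s.

ω_n ≈ 356 rad/s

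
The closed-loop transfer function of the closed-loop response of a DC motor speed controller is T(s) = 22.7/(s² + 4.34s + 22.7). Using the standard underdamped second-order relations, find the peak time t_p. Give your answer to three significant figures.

Matching coefficients with s² + 2ζω_n s + ω_n² gives ω_n² = 22.7 ⇒ ω_n = 4.76 rad/s, and ζ = 4.34/(2ω_n) = 0.455.
ω_d = 4.76·√(1 − 0.455²) = 4.24 rad/s. Then t_p = π/ω_d = 0.741 s.

t_p ≈ 0.741 s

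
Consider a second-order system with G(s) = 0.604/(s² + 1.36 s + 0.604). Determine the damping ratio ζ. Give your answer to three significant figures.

Matching coefficients with s² + 2ζω_n s + ω_n² gives ω_n² = 0.604 ⇒ ω_n = 0.777 rad/s, and ζ = 1.36/(2ω_n) = 0.875.

ζ ≈ 0.875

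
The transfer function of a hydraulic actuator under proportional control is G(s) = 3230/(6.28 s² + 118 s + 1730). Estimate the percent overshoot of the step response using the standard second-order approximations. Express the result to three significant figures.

%OS ≈ 11.6%

Dividing through by 6.28: denominator becomes s² + 18.79 s + 275.5.
So ω_n = √275.5 = 16.6 rad/s and ζ = 18.79/(2·16.6) = 0.566.
Overshoot: exp(−π·0.566/√(1−0.566²)) = 0.116, i.e. 11.6%.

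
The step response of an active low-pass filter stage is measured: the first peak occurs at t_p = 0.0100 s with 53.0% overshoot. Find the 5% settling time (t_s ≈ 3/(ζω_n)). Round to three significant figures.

The overshoot fixes ζ = −ln(OS)/√(π²+ln²(OS)) = 0.198.
From t_p = π/ω_d, ω_d = π/0.0100 = 314 rad/s, so ω_n = ω_d/√(1−ζ²) = 321 rad/s.
t_s ≈ 3/(ζω_n) = 3/(0.198·321) = 0.0473 s.

t_s ≈ 0.0473 s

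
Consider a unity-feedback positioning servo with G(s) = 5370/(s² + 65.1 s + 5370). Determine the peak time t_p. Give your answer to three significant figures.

t_p ≈ 0.0479 s

Comparing the denominator to s² + 2ζω_n s + ω_n²: ω_n = √5370 = 73.3 rad/s, and 2ζω_n = 65.1 so ζ = 65.1/(2·73.3) = 0.444.
ω_d = ω_n√(1−ζ²) = 65.7 rad/s. Then t_p = π/ω_d = 0.0479 s.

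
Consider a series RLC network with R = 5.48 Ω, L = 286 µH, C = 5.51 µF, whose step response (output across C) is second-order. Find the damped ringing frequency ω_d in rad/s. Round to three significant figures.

For a series RLC circuit (capacitor voltage as output), ω_n = 1/√(LC) = 1/√(286 µH · 5.51 µF) = 25200 rad/s.
ζ = (R/2)·√(C/L) = (5.48/2)·√(5.51 µF/286 µH) = 0.380.
ω_d = 25200·√(1 − 0.380²) = 23300 rad/s.

ω_d ≈ 23300 rad/s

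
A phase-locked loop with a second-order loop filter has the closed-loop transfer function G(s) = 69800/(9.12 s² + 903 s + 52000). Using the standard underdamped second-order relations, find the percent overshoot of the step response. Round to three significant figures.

%OS ≈ 6.54%

Dividing through by 9.12: denominator becomes s² + 99.01 s + 5702.
So ω_n = √5702 = 75.5 rad/s and ζ = 99.01/(2·75.5) = 0.656.
%OS = 100 e^{−πζ/√(1−ζ²)} with ζ = 0.656 gives 6.54%.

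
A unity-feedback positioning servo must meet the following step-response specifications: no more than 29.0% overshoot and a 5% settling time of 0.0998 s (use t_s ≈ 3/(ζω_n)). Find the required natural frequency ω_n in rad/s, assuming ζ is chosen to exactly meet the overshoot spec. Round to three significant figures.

Inverting the overshoot relation: ζ = |ln 0.290|/√(π² + ln²0.290) = 0.367.
From t_s ≈ 3/(ζω_n): ω_n = 3/(ζ·t_s) = 3/(0.367·0.0998) = 82.0 rad/s.

ω_n ≈ 82.0 rad/s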